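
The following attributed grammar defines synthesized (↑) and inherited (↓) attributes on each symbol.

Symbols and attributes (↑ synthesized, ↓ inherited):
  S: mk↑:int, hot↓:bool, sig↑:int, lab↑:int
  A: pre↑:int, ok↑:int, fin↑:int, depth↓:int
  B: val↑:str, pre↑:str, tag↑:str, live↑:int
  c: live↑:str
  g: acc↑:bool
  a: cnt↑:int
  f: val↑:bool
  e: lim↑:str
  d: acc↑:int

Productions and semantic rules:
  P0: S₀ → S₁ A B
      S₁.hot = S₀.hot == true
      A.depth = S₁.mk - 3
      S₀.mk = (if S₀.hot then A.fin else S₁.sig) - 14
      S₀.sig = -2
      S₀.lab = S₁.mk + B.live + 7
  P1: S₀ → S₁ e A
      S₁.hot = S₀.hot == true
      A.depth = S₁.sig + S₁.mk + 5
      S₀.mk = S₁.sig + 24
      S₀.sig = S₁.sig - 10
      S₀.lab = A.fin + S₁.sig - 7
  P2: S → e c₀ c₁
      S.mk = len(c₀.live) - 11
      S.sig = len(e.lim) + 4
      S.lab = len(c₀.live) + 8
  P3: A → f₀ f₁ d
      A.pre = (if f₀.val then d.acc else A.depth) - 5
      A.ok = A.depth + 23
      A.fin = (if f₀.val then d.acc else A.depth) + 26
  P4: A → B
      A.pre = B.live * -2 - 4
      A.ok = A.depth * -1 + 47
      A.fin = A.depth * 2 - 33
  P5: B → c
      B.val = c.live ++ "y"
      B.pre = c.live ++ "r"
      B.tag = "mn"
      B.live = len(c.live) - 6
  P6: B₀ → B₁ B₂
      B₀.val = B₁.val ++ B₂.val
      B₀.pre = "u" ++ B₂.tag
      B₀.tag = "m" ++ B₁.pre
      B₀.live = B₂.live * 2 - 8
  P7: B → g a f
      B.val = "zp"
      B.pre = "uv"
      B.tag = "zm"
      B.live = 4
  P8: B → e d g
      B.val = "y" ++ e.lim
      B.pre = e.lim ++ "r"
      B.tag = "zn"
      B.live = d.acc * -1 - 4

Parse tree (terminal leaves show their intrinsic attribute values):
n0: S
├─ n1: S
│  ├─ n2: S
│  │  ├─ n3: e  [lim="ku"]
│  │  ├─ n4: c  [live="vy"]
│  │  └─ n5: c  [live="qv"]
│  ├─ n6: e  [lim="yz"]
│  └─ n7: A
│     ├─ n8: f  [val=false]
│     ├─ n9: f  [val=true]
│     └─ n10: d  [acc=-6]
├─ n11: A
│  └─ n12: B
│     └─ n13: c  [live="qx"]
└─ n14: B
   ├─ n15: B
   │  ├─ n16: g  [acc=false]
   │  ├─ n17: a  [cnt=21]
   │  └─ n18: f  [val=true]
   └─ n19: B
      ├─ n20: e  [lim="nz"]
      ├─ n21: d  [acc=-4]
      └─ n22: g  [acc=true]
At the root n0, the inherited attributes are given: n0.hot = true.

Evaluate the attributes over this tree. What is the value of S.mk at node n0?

1. n0.hot = true  [given at root]
2. n1.hot = true  [S₀.hot == true]
3. n2.hot = true  [S₀.hot == true]
4. n3.lim = "ku"  [terminal]
5. n4.live = "vy"  [terminal]
6. n5.live = "qv"  [terminal]
7. n2.mk = -9  [len(c₀.live) - 11]
8. n2.sig = 6  [len(e.lim) + 4]
9. n2.lab = 10  [len(c₀.live) + 8]
10. n6.lim = "yz"  [terminal]
11. n7.depth = 2  [S₁.sig + S₁.mk + 5]
12. n8.val = false  [terminal]
13. n9.val = true  [terminal]
14. n10.acc = -6  [terminal]
15. n7.pre = -3  [(if f₀.val then d.acc else A.depth) - 5]
16. n7.ok = 25  [A.depth + 23]
17. n7.fin = 28  [(if f₀.val then d.acc else A.depth) + 26]
18. n1.mk = 30  [S₁.sig + 24]
19. n1.sig = -4  [S₁.sig - 10]
20. n1.lab = 27  [A.fin + S₁.sig - 7]
21. n11.depth = 27  [S₁.mk - 3]
22. n13.live = "qx"  [terminal]
23. n12.val = "qxy"  [c.live ++ "y"]
24. n12.pre = "qxr"  [c.live ++ "r"]
25. n12.tag = "mn"  ["mn"]
26. n12.live = -4  [len(c.live) - 6]
27. n11.pre = 4  [B.live * -2 - 4]
28. n11.ok = 20  [A.depth * -1 + 47]
29. n11.fin = 21  [A.depth * 2 - 33]
30. n16.acc = false  [terminal]
31. n17.cnt = 21  [terminal]
32. n18.val = true  [terminal]
33. n15.val = "zp"  ["zp"]
34. n15.pre = "uv"  ["uv"]
35. n15.tag = "zm"  ["zm"]
36. n15.live = 4  [4]
37. n20.lim = "nz"  [terminal]
38. n21.acc = -4  [terminal]
39. n22.acc = true  [terminal]
40. n19.val = "ynz"  ["y" ++ e.lim]
41. n19.pre = "nzr"  [e.lim ++ "r"]
42. n19.tag = "zn"  ["zn"]
43. n19.live = 0  [d.acc * -1 - 4]
44. n14.val = "zpynz"  [B₁.val ++ B₂.val]
45. n14.pre = "uzn"  ["u" ++ B₂.tag]
46. n14.tag = "muv"  ["m" ++ B₁.pre]
47. n14.live = -8  [B₂.live * 2 - 8]
48. n0.mk = 7  [(if S₀.hot then A.fin else S₁.sig) - 14]
49. n0.sig = -2  [-2]
50. n0.lab = 29  [S₁.mk + B.live + 7]

7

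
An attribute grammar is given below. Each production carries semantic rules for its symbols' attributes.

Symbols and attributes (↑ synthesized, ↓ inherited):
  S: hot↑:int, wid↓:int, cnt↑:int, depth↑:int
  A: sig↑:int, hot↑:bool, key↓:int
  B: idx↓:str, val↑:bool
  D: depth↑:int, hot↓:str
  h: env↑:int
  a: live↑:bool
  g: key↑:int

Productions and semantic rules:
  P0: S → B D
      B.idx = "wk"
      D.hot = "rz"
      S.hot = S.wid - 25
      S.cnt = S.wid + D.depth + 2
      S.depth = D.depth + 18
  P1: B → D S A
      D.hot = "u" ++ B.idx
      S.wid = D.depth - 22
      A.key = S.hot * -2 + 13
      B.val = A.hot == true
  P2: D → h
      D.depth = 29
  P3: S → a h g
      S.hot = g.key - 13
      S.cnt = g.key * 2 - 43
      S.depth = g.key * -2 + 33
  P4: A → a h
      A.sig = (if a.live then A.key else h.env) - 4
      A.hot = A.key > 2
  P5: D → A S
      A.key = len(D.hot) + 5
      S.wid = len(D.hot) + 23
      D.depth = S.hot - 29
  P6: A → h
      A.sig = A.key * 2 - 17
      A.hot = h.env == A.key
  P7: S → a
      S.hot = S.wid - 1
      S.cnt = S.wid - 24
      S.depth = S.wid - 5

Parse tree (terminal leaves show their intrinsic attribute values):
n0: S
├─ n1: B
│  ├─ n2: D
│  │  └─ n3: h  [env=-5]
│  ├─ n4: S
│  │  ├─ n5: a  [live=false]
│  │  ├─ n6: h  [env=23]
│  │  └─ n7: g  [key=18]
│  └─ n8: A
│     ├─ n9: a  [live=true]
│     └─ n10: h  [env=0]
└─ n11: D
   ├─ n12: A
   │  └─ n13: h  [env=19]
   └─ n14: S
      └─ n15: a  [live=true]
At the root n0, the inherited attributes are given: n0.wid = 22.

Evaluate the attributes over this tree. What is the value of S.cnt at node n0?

1. n0.wid = 22  [given at root]
2. n1.idx = "wk"  ["wk"]
3. n2.hot = "uwk"  ["u" ++ B.idx]
4. n3.env = -5  [terminal]
5. n2.depth = 29  [29]
6. n4.wid = 7  [D.depth - 22]
7. n5.live = false  [terminal]
8. n6.env = 23  [terminal]
9. n7.key = 18  [terminal]
10. n4.hot = 5  [g.key - 13]
11. n4.cnt = -7  [g.key * 2 - 43]
12. n4.depth = -3  [g.key * -2 + 33]
13. n8.key = 3  [S.hot * -2 + 13]
14. n9.live = true  [terminal]
15. n10.env = 0  [terminal]
16. n8.sig = -1  [(if a.live then A.key else h.env) - 4]
17. n8.hot = true  [A.key > 2]
18. n1.val = true  [A.hot == true]
19. n11.hot = "rz"  ["rz"]
20. n12.key = 7  [len(D.hot) + 5]
21. n13.env = 19  [terminal]
22. n12.sig = -3  [A.key * 2 - 17]
23. n12.hot = false  [h.env == A.key]
24. n14.wid = 25  [len(D.hot) + 23]
25. n15.live = true  [terminal]
26. n14.hot = 24  [S.wid - 1]
27. n14.cnt = 1  [S.wid - 24]
28. n14.depth = 20  [S.wid - 5]
29. n11.depth = -5  [S.hot - 29]
30. n0.hot = -3  [S.wid - 25]
31. n0.cnt = 19  [S.wid + D.depth + 2]
32. n0.depth = 13  [D.depth + 18]

19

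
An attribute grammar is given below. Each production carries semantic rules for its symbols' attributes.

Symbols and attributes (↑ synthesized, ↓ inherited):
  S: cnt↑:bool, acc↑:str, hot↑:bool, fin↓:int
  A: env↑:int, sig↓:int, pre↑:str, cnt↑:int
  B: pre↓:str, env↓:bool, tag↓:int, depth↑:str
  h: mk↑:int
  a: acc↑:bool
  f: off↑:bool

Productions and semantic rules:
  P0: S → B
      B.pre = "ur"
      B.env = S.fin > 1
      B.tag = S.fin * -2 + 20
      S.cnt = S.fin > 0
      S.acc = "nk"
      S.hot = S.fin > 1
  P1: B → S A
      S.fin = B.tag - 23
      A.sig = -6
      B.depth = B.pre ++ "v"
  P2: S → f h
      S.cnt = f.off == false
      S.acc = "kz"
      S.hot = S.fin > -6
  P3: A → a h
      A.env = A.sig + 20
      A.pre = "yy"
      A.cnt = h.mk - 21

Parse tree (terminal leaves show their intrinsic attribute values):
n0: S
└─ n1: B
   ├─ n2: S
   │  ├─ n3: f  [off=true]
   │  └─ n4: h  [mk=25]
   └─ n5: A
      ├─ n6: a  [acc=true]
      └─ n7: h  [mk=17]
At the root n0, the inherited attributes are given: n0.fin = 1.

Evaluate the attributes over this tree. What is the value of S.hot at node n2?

true

1. n0.fin = 1  [given at root]
2. n1.pre = "ur"  ["ur"]
3. n1.env = false  [S.fin > 1]
4. n1.tag = 18  [S.fin * -2 + 20]
5. n2.fin = -5  [B.tag - 23]
6. n3.off = true  [terminal]
7. n4.mk = 25  [terminal]
8. n2.cnt = false  [f.off == false]
9. n2.acc = "kz"  ["kz"]
10. n2.hot = true  [S.fin > -6]
11. n5.sig = -6  [-6]
12. n6.acc = true  [terminal]
13. n7.mk = 17  [terminal]
14. n5.env = 14  [A.sig + 20]
15. n5.pre = "yy"  ["yy"]
16. n5.cnt = -4  [h.mk - 21]
17. n1.depth = "urv"  [B.pre ++ "v"]
18. n0.cnt = true  [S.fin > 0]
19. n0.acc = "nk"  ["nk"]
20. n0.hot = false  [S.fin > 1]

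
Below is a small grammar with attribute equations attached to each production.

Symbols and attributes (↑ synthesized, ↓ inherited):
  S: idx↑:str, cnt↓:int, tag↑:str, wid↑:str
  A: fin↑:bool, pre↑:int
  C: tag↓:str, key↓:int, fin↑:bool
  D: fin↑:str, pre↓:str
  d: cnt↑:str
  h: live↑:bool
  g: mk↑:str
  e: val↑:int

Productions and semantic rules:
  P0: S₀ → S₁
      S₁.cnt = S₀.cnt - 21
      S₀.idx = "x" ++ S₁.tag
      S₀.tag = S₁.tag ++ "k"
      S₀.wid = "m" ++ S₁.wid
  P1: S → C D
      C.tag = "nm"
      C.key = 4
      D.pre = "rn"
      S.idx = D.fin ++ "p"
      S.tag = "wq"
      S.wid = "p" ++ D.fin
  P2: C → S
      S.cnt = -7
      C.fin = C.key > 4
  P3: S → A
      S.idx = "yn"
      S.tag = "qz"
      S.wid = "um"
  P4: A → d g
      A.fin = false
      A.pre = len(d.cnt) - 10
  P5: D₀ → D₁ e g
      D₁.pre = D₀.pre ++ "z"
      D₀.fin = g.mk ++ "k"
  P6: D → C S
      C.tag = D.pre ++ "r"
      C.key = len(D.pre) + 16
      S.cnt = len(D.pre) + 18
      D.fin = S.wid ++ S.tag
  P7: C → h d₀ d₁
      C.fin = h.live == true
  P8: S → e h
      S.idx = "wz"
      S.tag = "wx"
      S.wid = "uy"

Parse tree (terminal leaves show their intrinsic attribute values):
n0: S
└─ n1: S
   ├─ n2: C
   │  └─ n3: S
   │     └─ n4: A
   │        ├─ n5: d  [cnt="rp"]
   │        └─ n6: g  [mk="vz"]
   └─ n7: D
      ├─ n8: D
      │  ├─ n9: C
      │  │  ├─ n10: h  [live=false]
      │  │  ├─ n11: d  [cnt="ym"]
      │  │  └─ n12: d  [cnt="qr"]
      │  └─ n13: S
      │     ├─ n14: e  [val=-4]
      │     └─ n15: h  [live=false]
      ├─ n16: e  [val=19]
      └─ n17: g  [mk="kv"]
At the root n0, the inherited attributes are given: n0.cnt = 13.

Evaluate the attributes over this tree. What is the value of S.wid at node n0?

"mpkvk"

1. n0.cnt = 13  [given at root]
2. n1.cnt = -8  [S₀.cnt - 21]
3. n2.tag = "nm"  ["nm"]
4. n2.key = 4  [4]
5. n3.cnt = -7  [-7]
6. n5.cnt = "rp"  [terminal]
7. n6.mk = "vz"  [terminal]
8. n4.fin = false  [false]
9. n4.pre = -8  [len(d.cnt) - 10]
10. n3.idx = "yn"  ["yn"]
11. n3.tag = "qz"  ["qz"]
12. n3.wid = "um"  ["um"]
13. n2.fin = false  [C.key > 4]
14. n7.pre = "rn"  ["rn"]
15. n8.pre = "rnz"  [D₀.pre ++ "z"]
16. n9.tag = "rnzr"  [D.pre ++ "r"]
17. n9.key = 19  [len(D.pre) + 16]
18. n10.live = false  [terminal]
19. n11.cnt = "ym"  [terminal]
20. n12.cnt = "qr"  [terminal]
21. n9.fin = false  [h.live == true]
22. n13.cnt = 21  [len(D.pre) + 18]
23. n14.val = -4  [terminal]
24. n15.live = false  [terminal]
25. n13.idx = "wz"  ["wz"]
26. n13.tag = "wx"  ["wx"]
27. n13.wid = "uy"  ["uy"]
28. n8.fin = "uywx"  [S.wid ++ S.tag]
29. n16.val = 19  [terminal]
30. n17.mk = "kv"  [terminal]
31. n7.fin = "kvk"  [g.mk ++ "k"]
32. n1.idx = "kvkp"  [D.fin ++ "p"]
33. n1.tag = "wq"  ["wq"]
34. n1.wid = "pkvk"  ["p" ++ D.fin]
35. n0.idx = "xwq"  ["x" ++ S₁.tag]
36. n0.tag = "wqk"  [S₁.tag ++ "k"]
37. n0.wid = "mpkvk"  ["m" ++ S₁.wid]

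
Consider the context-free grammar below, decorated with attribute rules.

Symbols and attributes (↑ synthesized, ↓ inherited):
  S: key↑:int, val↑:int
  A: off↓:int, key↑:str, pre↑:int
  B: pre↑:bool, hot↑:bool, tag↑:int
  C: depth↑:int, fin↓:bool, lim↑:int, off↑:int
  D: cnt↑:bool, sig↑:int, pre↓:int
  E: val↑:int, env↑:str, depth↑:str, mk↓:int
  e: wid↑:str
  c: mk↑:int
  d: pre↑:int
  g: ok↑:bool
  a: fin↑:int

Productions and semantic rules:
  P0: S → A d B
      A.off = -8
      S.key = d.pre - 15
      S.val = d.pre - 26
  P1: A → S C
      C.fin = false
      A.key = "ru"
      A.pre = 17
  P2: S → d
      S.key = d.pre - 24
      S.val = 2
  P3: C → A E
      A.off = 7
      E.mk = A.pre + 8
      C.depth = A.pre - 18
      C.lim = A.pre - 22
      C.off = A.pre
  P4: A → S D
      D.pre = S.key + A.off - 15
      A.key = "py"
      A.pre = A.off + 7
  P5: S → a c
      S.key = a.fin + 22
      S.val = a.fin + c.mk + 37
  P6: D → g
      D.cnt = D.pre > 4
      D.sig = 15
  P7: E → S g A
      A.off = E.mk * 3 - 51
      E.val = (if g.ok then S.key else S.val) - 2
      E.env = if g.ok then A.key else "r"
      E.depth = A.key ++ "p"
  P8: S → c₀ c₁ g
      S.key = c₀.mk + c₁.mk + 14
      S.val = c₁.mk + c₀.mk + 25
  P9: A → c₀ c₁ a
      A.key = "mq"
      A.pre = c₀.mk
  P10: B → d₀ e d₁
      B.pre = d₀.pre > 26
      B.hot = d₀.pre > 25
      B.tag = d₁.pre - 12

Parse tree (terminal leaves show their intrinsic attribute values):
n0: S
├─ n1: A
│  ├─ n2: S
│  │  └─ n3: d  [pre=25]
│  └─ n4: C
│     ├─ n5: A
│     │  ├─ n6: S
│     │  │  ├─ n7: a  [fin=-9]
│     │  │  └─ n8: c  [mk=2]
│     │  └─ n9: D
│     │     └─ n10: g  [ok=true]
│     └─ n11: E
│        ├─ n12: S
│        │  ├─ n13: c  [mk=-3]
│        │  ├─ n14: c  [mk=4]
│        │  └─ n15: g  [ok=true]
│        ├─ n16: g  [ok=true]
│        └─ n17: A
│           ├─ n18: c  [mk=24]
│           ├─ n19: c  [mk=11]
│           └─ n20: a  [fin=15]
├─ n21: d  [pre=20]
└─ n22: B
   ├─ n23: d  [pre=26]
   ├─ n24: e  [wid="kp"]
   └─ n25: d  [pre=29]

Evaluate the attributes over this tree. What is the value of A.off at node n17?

1. n1.off = -8  [-8]
2. n3.pre = 25  [terminal]
3. n2.key = 1  [d.pre - 24]
4. n2.val = 2  [2]
5. n4.fin = false  [false]
6. n5.off = 7  [7]
7. n7.fin = -9  [terminal]
8. n8.mk = 2  [terminal]
9. n6.key = 13  [a.fin + 22]
10. n6.val = 30  [a.fin + c.mk + 37]
11. n9.pre = 5  [S.key + A.off - 15]
12. n10.ok = true  [terminal]
13. n9.cnt = true  [D.pre > 4]
14. n9.sig = 15  [15]
15. n5.key = "py"  ["py"]
16. n5.pre = 14  [A.off + 7]
17. n11.mk = 22  [A.pre + 8]
18. n13.mk = -3  [terminal]
19. n14.mk = 4  [terminal]
20. n15.ok = true  [terminal]
21. n12.key = 15  [c₀.mk + c₁.mk + 14]
22. n12.val = 26  [c₁.mk + c₀.mk + 25]
23. n16.ok = true  [terminal]
24. n17.off = 15  [E.mk * 3 - 51]
25. n18.mk = 24  [terminal]
26. n19.mk = 11  [terminal]
27. n20.fin = 15  [terminal]
28. n17.key = "mq"  ["mq"]
29. n17.pre = 24  [c₀.mk]
30. n11.val = 13  [(if g.ok then S.key else S.val) - 2]
31. n11.env = "mq"  [if g.ok then A.key else "r"]
32. n11.depth = "mqp"  [A.key ++ "p"]
33. n4.depth = -4  [A.pre - 18]
34. n4.lim = -8  [A.pre - 22]
35. n4.off = 14  [A.pre]
36. n1.key = "ru"  ["ru"]
37. n1.pre = 17  [17]
38. n21.pre = 20  [terminal]
39. n23.pre = 26  [terminal]
40. n24.wid = "kp"  [terminal]
41. n25.pre = 29  [terminal]
42. n22.pre = false  [d₀.pre > 26]
43. n22.hot = true  [d₀.pre > 25]
44. n22.tag = 17  [d₁.pre - 12]
45. n0.key = 5  [d.pre - 15]
46. n0.val = -6  [d.pre - 26]

15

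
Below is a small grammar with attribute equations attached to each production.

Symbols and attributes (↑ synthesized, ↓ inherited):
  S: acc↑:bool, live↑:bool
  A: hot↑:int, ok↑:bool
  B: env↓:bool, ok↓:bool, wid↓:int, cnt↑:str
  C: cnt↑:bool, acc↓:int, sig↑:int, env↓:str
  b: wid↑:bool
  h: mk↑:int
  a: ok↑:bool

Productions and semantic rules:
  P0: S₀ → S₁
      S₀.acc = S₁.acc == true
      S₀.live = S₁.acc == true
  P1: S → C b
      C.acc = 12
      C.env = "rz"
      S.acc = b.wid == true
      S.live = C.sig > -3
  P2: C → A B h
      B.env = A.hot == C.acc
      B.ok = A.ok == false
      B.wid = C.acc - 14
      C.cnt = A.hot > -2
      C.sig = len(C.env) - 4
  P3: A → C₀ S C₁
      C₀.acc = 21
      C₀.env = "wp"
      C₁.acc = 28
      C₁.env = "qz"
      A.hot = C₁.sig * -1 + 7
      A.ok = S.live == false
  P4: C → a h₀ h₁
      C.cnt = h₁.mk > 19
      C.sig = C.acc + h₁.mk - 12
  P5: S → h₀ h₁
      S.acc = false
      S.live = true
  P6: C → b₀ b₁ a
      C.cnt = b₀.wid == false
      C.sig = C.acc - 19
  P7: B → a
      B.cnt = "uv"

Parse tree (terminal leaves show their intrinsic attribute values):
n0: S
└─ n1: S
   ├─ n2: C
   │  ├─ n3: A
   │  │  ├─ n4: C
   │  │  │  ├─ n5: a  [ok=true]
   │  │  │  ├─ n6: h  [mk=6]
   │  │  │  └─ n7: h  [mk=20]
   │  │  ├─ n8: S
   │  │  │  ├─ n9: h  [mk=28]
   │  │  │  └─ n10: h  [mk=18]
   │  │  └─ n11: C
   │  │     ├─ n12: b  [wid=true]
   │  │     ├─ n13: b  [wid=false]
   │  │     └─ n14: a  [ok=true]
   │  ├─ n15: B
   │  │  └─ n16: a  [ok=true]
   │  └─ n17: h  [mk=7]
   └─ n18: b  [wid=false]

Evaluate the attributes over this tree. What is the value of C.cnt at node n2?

1. n2.acc = 12  [12]
2. n2.env = "rz"  ["rz"]
3. n4.acc = 21  [21]
4. n4.env = "wp"  ["wp"]
5. n5.ok = true  [terminal]
6. n6.mk = 6  [terminal]
7. n7.mk = 20  [terminal]
8. n4.cnt = true  [h₁.mk > 19]
9. n4.sig = 29  [C.acc + h₁.mk - 12]
10. n9.mk = 28  [terminal]
11. n10.mk = 18  [terminal]
12. n8.acc = false  [false]
13. n8.live = true  [true]
14. n11.acc = 28  [28]
15. n11.env = "qz"  ["qz"]
16. n12.wid = true  [terminal]
17. n13.wid = false  [terminal]
18. n14.ok = true  [terminal]
19. n11.cnt = false  [b₀.wid == false]
20. n11.sig = 9  [C.acc - 19]
21. n3.hot = -2  [C₁.sig * -1 + 7]
22. n3.ok = false  [S.live == false]
23. n15.env = false  [A.hot == C.acc]
24. n15.ok = true  [A.ok == false]
25. n15.wid = -2  [C.acc - 14]
26. n16.ok = true  [terminal]
27. n15.cnt = "uv"  ["uv"]
28. n17.mk = 7  [terminal]
29. n2.cnt = false  [A.hot > -2]
30. n2.sig = -2  [len(C.env) - 4]
31. n18.wid = false  [terminal]
32. n1.acc = false  [b.wid == true]
33. n1.live = true  [C.sig > -3]
34. n0.acc = false  [S₁.acc == true]
35. n0.live = false  [S₁.acc == true]

false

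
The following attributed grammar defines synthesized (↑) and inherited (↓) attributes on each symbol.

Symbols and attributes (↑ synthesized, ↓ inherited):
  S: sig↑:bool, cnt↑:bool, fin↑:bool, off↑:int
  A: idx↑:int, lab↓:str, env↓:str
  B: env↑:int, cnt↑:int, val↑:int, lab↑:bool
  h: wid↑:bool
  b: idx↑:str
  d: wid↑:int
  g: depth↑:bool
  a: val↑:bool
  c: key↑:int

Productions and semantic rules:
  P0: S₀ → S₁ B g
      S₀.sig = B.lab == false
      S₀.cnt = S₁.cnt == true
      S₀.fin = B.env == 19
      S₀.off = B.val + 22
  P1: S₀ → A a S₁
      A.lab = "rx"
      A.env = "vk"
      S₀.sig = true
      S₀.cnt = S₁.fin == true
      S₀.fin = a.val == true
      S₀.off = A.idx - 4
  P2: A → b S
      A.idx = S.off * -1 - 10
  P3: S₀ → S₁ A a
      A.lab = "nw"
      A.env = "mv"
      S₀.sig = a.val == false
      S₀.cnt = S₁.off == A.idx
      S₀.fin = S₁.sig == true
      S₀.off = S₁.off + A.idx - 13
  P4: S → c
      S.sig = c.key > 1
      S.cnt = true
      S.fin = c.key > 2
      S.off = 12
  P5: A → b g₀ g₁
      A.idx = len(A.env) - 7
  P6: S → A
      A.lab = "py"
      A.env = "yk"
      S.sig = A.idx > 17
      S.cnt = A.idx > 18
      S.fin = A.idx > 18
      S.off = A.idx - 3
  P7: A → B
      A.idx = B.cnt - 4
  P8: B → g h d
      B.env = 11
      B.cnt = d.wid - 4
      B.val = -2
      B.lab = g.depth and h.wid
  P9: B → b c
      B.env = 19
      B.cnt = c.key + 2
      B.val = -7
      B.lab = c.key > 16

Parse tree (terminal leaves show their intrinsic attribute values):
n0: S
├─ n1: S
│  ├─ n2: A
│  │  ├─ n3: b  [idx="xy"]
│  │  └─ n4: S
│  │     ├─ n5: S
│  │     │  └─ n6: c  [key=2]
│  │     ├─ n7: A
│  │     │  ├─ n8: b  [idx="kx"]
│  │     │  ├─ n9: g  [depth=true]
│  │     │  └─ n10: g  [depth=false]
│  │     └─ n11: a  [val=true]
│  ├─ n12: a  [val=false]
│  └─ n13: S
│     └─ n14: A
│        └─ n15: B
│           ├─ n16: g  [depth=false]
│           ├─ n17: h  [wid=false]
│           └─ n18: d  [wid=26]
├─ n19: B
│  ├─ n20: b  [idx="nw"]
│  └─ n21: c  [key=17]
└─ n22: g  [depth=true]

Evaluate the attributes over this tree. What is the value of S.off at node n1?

1. n2.lab = "rx"  ["rx"]
2. n2.env = "vk"  ["vk"]
3. n3.idx = "xy"  [terminal]
4. n6.key = 2  [terminal]
5. n5.sig = true  [c.key > 1]
6. n5.cnt = true  [true]
7. n5.fin = false  [c.key > 2]
8. n5.off = 12  [12]
9. n7.lab = "nw"  ["nw"]
10. n7.env = "mv"  ["mv"]
11. n8.idx = "kx"  [terminal]
12. n9.depth = true  [terminal]
13. n10.depth = false  [terminal]
14. n7.idx = -5  [len(A.env) - 7]
15. n11.val = true  [terminal]
16. n4.sig = false  [a.val == false]
17. n4.cnt = false  [S₁.off == A.idx]
18. n4.fin = true  [S₁.sig == true]
19. n4.off = -6  [S₁.off + A.idx - 13]
20. n2.idx = -4  [S.off * -1 - 10]
21. n12.val = false  [terminal]
22. n14.lab = "py"  ["py"]
23. n14.env = "yk"  ["yk"]
24. n16.depth = false  [terminal]
25. n17.wid = false  [terminal]
26. n18.wid = 26  [terminal]
27. n15.env = 11  [11]
28. n15.cnt = 22  [d.wid - 4]
29. n15.val = -2  [-2]
30. n15.lab = false  [g.depth and h.wid]
31. n14.idx = 18  [B.cnt - 4]
32. n13.sig = true  [A.idx > 17]
33. n13.cnt = false  [A.idx > 18]
34. n13.fin = false  [A.idx > 18]
35. n13.off = 15  [A.idx - 3]
36. n1.sig = true  [true]
37. n1.cnt = false  [S₁.fin == true]
38. n1.fin = false  [a.val == true]
39. n1.off = -8  [A.idx - 4]
40. n20.idx = "nw"  [terminal]
41. n21.key = 17  [terminal]
42. n19.env = 19  [19]
43. n19.cnt = 19  [c.key + 2]
44. n19.val = -7  [-7]
45. n19.lab = true  [c.key > 16]
46. n22.depth = true  [terminal]
47. n0.sig = false  [B.lab == false]
48. n0.cnt = false  [S₁.cnt == true]
49. n0.fin = true  [B.env == 19]
50. n0.off = 15  [B.val + 22]

-8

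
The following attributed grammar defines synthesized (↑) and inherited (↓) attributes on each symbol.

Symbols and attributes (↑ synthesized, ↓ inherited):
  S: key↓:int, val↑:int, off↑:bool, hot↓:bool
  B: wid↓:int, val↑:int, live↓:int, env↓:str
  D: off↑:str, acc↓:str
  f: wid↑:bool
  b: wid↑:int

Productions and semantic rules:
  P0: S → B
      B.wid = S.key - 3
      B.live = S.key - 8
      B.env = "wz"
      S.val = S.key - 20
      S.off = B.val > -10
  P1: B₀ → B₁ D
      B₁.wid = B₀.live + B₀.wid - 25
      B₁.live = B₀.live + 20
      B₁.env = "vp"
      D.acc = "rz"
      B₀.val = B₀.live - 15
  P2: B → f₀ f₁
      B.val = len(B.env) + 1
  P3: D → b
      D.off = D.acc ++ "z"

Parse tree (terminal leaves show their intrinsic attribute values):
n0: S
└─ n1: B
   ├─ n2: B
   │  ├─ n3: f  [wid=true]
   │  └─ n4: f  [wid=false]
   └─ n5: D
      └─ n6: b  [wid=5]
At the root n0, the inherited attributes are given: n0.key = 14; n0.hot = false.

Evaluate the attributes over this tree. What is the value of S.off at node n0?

true

1. n0.key = 14  [given at root]
2. n0.hot = false  [given at root]
3. n1.wid = 11  [S.key - 3]
4. n1.live = 6  [S.key - 8]
5. n1.env = "wz"  ["wz"]
6. n2.wid = -8  [B₀.live + B₀.wid - 25]
7. n2.live = 26  [B₀.live + 20]
8. n2.env = "vp"  ["vp"]
9. n3.wid = true  [terminal]
10. n4.wid = false  [terminal]
11. n2.val = 3  [len(B.env) + 1]
12. n5.acc = "rz"  ["rz"]
13. n6.wid = 5  [terminal]
14. n5.off = "rzz"  [D.acc ++ "z"]
15. n1.val = -9  [B₀.live - 15]
16. n0.val = -6  [S.key - 20]
17. n0.off = true  [B.val > -10]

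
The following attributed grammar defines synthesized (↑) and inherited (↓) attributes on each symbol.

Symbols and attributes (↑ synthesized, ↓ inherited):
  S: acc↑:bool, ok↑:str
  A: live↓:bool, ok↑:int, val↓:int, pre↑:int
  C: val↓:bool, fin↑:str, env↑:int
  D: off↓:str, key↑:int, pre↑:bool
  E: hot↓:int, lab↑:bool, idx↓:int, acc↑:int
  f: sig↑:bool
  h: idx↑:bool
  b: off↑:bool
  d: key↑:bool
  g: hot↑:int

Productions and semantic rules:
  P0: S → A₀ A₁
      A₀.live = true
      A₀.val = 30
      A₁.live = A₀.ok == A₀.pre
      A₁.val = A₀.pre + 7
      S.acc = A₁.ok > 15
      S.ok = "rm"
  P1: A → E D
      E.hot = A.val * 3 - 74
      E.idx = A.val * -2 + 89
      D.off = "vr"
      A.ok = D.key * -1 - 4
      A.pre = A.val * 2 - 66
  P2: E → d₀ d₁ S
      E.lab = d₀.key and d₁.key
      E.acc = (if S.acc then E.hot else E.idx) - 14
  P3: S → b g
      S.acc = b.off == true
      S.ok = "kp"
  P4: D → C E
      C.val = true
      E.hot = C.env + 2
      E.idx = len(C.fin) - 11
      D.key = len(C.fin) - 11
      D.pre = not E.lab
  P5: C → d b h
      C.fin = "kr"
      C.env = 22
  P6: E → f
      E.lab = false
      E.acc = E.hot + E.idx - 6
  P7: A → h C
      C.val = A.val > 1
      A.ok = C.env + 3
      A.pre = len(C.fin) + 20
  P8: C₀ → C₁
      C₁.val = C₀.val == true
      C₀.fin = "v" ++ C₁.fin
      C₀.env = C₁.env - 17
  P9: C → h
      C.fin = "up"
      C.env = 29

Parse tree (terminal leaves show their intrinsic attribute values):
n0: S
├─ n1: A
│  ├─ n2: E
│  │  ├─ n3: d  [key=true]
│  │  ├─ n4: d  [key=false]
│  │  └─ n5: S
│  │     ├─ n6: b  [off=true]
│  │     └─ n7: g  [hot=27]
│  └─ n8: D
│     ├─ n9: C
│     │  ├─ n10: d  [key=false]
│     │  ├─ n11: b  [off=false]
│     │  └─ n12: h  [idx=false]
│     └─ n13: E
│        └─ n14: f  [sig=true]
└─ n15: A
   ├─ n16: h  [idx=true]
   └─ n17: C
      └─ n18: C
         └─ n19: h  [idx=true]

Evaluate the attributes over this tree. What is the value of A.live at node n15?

false

1. n1.live = true  [true]
2. n1.val = 30  [30]
3. n2.hot = 16  [A.val * 3 - 74]
4. n2.idx = 29  [A.val * -2 + 89]
5. n3.key = true  [terminal]
6. n4.key = false  [terminal]
7. n6.off = true  [terminal]
8. n7.hot = 27  [terminal]
9. n5.acc = true  [b.off == true]
10. n5.ok = "kp"  ["kp"]
11. n2.lab = false  [d₀.key and d₁.key]
12. n2.acc = 2  [(if S.acc then E.hot else E.idx) - 14]
13. n8.off = "vr"  ["vr"]
14. n9.val = true  [true]
15. n10.key = false  [terminal]
16. n11.off = false  [terminal]
17. n12.idx = false  [terminal]
18. n9.fin = "kr"  ["kr"]
19. n9.env = 22  [22]
20. n13.hot = 24  [C.env + 2]
21. n13.idx = -9  [len(C.fin) - 11]
22. n14.sig = true  [terminal]
23. n13.lab = false  [false]
24. n13.acc = 9  [E.hot + E.idx - 6]
25. n8.key = -9  [len(C.fin) - 11]
26. n8.pre = true  [not E.lab]
27. n1.ok = 5  [D.key * -1 - 4]
28. n1.pre = -6  [A.val * 2 - 66]
29. n15.live = false  [A₀.ok == A₀.pre]
30. n15.val = 1  [A₀.pre + 7]
31. n16.idx = true  [terminal]
32. n17.val = false  [A.val > 1]
33. n18.val = false  [C₀.val == true]
34. n19.idx = true  [terminal]
35. n18.fin = "up"  ["up"]
36. n18.env = 29  [29]
37. n17.fin = "vup"  ["v" ++ C₁.fin]
38. n17.env = 12  [C₁.env - 17]
39. n15.ok = 15  [C.env + 3]
40. n15.pre = 23  [len(C.fin) + 20]
41. n0.acc = false  [A₁.ok > 15]
42. n0.ok = "rm"  ["rm"]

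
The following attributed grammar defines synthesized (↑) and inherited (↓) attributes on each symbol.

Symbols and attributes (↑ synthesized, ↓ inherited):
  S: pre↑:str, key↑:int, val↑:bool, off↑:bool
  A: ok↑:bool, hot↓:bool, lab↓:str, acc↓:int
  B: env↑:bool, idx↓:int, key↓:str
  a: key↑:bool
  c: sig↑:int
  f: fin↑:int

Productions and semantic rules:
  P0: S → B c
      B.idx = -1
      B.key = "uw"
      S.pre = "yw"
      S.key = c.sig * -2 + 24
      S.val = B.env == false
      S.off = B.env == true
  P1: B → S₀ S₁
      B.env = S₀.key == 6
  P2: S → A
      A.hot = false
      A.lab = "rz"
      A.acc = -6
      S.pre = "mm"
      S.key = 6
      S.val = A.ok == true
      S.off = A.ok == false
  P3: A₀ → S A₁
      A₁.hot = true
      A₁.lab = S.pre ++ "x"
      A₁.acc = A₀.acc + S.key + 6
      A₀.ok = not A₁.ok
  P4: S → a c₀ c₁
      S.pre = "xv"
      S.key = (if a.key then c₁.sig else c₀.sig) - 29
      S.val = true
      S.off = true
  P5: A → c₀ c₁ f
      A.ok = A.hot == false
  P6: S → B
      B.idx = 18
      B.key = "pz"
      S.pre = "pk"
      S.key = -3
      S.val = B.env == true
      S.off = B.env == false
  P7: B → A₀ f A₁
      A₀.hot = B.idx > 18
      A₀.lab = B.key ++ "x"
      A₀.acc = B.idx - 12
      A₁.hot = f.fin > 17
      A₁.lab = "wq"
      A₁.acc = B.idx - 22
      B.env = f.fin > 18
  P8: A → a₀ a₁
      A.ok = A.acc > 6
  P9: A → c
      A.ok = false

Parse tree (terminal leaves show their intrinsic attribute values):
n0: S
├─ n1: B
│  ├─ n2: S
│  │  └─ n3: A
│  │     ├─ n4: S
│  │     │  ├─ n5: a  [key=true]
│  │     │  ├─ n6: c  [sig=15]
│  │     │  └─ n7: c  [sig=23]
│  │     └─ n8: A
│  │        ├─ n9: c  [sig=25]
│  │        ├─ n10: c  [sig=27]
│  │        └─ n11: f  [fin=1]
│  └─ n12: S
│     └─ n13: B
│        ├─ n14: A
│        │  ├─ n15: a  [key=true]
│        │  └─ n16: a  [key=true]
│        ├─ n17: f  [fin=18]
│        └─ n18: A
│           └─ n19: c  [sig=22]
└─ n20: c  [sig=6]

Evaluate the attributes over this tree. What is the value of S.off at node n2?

1. n1.idx = -1  [-1]
2. n1.key = "uw"  ["uw"]
3. n3.hot = false  [false]
4. n3.lab = "rz"  ["rz"]
5. n3.acc = -6  [-6]
6. n5.key = true  [terminal]
7. n6.sig = 15  [terminal]
8. n7.sig = 23  [terminal]
9. n4.pre = "xv"  ["xv"]
10. n4.key = -6  [(if a.key then c₁.sig else c₀.sig) - 29]
11. n4.val = true  [true]
12. n4.off = true  [true]
13. n8.hot = true  [true]
14. n8.lab = "xvx"  [S.pre ++ "x"]
15. n8.acc = -6  [A₀.acc + S.key + 6]
16. n9.sig = 25  [terminal]
17. n10.sig = 27  [terminal]
18. n11.fin = 1  [terminal]
19. n8.ok = false  [A.hot == false]
20. n3.ok = true  [not A₁.ok]
21. n2.pre = "mm"  ["mm"]
22. n2.key = 6  [6]
23. n2.val = true  [A.ok == true]
24. n2.off = false  [A.ok == false]
25. n13.idx = 18  [18]
26. n13.key = "pz"  ["pz"]
27. n14.hot = false  [B.idx > 18]
28. n14.lab = "pzx"  [B.key ++ "x"]
29. n14.acc = 6  [B.idx - 12]
30. n15.key = true  [terminal]
31. n16.key = true  [terminal]
32. n14.ok = false  [A.acc > 6]
33. n17.fin = 18  [terminal]
34. n18.hot = true  [f.fin > 17]
35. n18.lab = "wq"  ["wq"]
36. n18.acc = -4  [B.idx - 22]
37. n19.sig = 22  [terminal]
38. n18.ok = false  [false]
39. n13.env = false  [f.fin > 18]
40. n12.pre = "pk"  ["pk"]
41. n12.key = -3  [-3]
42. n12.val = false  [B.env == true]
43. n12.off = true  [B.env == false]
44. n1.env = true  [S₀.key == 6]
45. n20.sig = 6  [terminal]
46. n0.pre = "yw"  ["yw"]
47. n0.key = 12  [c.sig * -2 + 24]
48. n0.val = false  [B.env == false]
49. n0.off = true  [B.env == true]

false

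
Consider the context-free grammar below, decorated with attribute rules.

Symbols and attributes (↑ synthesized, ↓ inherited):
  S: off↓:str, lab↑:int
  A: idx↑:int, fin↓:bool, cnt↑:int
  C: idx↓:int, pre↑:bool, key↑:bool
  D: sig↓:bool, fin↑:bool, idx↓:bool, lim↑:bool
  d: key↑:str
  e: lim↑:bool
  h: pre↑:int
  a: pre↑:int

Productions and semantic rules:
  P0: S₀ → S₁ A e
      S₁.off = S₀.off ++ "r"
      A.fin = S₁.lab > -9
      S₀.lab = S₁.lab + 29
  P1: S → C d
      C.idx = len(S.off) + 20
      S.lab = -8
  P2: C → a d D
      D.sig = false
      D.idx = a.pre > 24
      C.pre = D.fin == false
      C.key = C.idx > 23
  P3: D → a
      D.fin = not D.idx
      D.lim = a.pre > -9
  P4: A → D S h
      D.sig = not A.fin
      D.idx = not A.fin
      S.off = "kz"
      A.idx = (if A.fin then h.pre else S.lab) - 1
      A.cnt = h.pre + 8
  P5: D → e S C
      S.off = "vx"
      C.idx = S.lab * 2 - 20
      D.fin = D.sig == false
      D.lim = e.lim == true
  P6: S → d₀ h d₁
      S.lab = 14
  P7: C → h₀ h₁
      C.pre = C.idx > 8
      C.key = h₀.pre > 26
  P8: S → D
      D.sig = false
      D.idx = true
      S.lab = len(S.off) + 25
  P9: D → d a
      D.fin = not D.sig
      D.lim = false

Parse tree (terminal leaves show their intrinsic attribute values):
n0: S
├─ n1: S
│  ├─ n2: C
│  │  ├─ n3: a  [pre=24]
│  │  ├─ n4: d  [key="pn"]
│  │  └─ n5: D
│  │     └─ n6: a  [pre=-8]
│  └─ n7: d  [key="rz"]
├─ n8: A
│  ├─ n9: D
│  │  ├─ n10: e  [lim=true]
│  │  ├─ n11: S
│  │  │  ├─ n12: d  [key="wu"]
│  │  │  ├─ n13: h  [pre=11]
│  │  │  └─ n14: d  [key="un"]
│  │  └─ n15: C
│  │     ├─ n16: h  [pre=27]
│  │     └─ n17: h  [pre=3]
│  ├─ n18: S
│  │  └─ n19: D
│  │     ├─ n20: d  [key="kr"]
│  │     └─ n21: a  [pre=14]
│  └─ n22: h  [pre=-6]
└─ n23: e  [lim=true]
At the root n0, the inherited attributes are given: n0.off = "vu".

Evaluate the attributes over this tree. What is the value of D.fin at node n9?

true

1. n0.off = "vu"  [given at root]
2. n1.off = "vur"  [S₀.off ++ "r"]
3. n2.idx = 23  [len(S.off) + 20]
4. n3.pre = 24  [terminal]
5. n4.key = "pn"  [terminal]
6. n5.sig = false  [false]
7. n5.idx = false  [a.pre > 24]
8. n6.pre = -8  [terminal]
9. n5.fin = true  [not D.idx]
10. n5.lim = true  [a.pre > -9]
11. n2.pre = false  [D.fin == false]
12. n2.key = false  [C.idx > 23]
13. n7.key = "rz"  [terminal]
14. n1.lab = -8  [-8]
15. n8.fin = true  [S₁.lab > -9]
16. n9.sig = false  [not A.fin]
17. n9.idx = false  [not A.fin]
18. n10.lim = true  [terminal]
19. n11.off = "vx"  ["vx"]
20. n12.key = "wu"  [terminal]
21. n13.pre = 11  [terminal]
22. n14.key = "un"  [terminal]
23. n11.lab = 14  [14]
24. n15.idx = 8  [S.lab * 2 - 20]
25. n16.pre = 27  [terminal]
26. n17.pre = 3  [terminal]
27. n15.pre = false  [C.idx > 8]
28. n15.key = true  [h₀.pre > 26]
29. n9.fin = true  [D.sig == false]
30. n9.lim = true  [e.lim == true]
31. n18.off = "kz"  ["kz"]
32. n19.sig = false  [false]
33. n19.idx = true  [true]
34. n20.key = "kr"  [terminal]
35. n21.pre = 14  [terminal]
36. n19.fin = true  [not D.sig]
37. n19.lim = false  [false]
38. n18.lab = 27  [len(S.off) + 25]
39. n22.pre = -6  [terminal]
40. n8.idx = -7  [(if A.fin then h.pre else S.lab) - 1]
41. n8.cnt = 2  [h.pre + 8]
42. n23.lim = true  [terminal]
43. n0.lab = 21  [S₁.lab + 29]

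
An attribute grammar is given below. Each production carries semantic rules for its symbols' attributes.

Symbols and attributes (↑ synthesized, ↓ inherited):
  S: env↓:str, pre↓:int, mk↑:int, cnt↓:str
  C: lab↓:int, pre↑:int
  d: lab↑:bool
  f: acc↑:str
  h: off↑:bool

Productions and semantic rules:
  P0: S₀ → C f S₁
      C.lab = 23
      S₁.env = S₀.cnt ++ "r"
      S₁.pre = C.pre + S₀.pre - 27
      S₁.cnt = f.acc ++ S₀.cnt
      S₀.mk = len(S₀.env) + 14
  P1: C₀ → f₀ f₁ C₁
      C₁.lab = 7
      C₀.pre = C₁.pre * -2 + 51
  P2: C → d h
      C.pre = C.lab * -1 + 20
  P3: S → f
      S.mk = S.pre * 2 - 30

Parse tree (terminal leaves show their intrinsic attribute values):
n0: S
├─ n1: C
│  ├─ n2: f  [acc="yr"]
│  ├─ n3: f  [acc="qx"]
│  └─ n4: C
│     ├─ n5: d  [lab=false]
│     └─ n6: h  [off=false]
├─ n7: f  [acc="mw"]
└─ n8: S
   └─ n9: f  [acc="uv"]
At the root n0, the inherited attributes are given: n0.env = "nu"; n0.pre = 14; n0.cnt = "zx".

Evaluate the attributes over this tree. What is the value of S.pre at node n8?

1. n0.env = "nu"  [given at root]
2. n0.pre = 14  [given at root]
3. n0.cnt = "zx"  [given at root]
4. n1.lab = 23  [23]
5. n2.acc = "yr"  [terminal]
6. n3.acc = "qx"  [terminal]
7. n4.lab = 7  [7]
8. n5.lab = false  [terminal]
9. n6.off = false  [terminal]
10. n4.pre = 13  [C.lab * -1 + 20]
11. n1.pre = 25  [C₁.pre * -2 + 51]
12. n7.acc = "mw"  [terminal]
13. n8.env = "zxr"  [S₀.cnt ++ "r"]
14. n8.pre = 12  [C.pre + S₀.pre - 27]
15. n8.cnt = "mwzx"  [f.acc ++ S₀.cnt]
16. n9.acc = "uv"  [terminal]
17. n8.mk = -6  [S.pre * 2 - 30]
18. n0.mk = 16  [len(S₀.env) + 14]

12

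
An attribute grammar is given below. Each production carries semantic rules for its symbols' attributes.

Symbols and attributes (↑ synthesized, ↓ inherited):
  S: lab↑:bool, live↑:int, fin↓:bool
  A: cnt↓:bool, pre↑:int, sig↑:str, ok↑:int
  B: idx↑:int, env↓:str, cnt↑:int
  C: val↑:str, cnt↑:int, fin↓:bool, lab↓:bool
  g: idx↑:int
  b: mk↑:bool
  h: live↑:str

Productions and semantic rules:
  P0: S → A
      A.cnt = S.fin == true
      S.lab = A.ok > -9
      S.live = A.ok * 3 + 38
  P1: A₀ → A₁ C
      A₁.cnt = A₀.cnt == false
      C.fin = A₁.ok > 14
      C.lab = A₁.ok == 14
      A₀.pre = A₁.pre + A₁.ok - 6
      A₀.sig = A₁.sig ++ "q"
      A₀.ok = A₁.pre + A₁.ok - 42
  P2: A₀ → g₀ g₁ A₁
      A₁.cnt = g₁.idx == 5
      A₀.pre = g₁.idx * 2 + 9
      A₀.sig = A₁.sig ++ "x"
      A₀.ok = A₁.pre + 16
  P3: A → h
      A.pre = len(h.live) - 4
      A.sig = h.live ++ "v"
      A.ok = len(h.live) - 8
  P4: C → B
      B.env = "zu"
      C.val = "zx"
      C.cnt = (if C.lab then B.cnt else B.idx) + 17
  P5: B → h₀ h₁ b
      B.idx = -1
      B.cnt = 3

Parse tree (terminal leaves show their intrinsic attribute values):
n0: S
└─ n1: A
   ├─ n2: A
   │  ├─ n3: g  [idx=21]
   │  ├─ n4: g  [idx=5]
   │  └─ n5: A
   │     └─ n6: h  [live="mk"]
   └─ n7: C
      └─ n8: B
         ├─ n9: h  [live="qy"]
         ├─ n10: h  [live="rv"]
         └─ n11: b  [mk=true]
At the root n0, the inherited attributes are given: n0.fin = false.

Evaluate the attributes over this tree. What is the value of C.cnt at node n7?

20

1. n0.fin = false  [given at root]
2. n1.cnt = false  [S.fin == true]
3. n2.cnt = true  [A₀.cnt == false]
4. n3.idx = 21  [terminal]
5. n4.idx = 5  [terminal]
6. n5.cnt = true  [g₁.idx == 5]
7. n6.live = "mk"  [terminal]
8. n5.pre = -2  [len(h.live) - 4]
9. n5.sig = "mkv"  [h.live ++ "v"]
10. n5.ok = -6  [len(h.live) - 8]
11. n2.pre = 19  [g₁.idx * 2 + 9]
12. n2.sig = "mkvx"  [A₁.sig ++ "x"]
13. n2.ok = 14  [A₁.pre + 16]
14. n7.fin = false  [A₁.ok > 14]
15. n7.lab = true  [A₁.ok == 14]
16. n8.env = "zu"  ["zu"]
17. n9.live = "qy"  [terminal]
18. n10.live = "rv"  [terminal]
19. n11.mk = true  [terminal]
20. n8.idx = -1  [-1]
21. n8.cnt = 3  [3]
22. n7.val = "zx"  ["zx"]
23. n7.cnt = 20  [(if C.lab then B.cnt else B.idx) + 17]
24. n1.pre = 27  [A₁.pre + A₁.ok - 6]
25. n1.sig = "mkvxq"  [A₁.sig ++ "q"]
26. n1.ok = -9  [A₁.pre + A₁.ok - 42]
27. n0.lab = false  [A.ok > -9]
28. n0.live = 11  [A.ok * 3 + 38]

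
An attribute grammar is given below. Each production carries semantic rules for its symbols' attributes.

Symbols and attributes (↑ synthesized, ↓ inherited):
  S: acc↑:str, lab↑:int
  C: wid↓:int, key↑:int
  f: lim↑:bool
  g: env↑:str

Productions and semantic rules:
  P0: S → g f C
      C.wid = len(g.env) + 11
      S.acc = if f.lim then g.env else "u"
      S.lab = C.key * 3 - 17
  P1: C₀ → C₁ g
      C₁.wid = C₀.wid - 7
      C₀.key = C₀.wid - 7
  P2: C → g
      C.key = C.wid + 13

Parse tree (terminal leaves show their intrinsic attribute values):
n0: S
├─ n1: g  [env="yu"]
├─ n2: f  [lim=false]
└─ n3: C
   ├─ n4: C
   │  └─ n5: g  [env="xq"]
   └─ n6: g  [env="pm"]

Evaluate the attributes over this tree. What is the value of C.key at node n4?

1. n1.env = "yu"  [terminal]
2. n2.lim = false  [terminal]
3. n3.wid = 13  [len(g.env) + 11]
4. n4.wid = 6  [C₀.wid - 7]
5. n5.env = "xq"  [terminal]
6. n4.key = 19  [C.wid + 13]
7. n6.env = "pm"  [terminal]
8. n3.key = 6  [C₀.wid - 7]
9. n0.acc = "u"  [if f.lim then g.env else "u"]
10. n0.lab = 1  [C.key * 3 - 17]

19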